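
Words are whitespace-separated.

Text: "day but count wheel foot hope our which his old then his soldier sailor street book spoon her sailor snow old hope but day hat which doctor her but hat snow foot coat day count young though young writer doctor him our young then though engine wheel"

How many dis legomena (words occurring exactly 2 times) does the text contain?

15

Frequencies: day:3, but:3, young:3, count:2, wheel:2, foot:2, hope:2, our:2, which:2, his:2, old:2, then:2, sailor:2, her:2, snow:2, hat:2, doctor:2, though:2, soldier:1, street:1, … (6 more, each freq 1)
Words with frequency 2: count, doctor, foot, hat, her, his, hope, old, our, sailor, snow, then, though, wheel, which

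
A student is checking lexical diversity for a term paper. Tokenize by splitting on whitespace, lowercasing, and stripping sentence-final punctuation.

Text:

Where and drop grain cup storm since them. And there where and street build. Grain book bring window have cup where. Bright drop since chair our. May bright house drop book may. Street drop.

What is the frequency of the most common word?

4

Frequencies: drop:4, where:3, and:3, grain:2, cup:2, since:2, street:2, book:2, bright:2, may:2, storm:1, them:1, there:1, build:1, bring:1, window:1, have:1, chair:1, our:1, house:1
Most common: 'drop' with frequency 4.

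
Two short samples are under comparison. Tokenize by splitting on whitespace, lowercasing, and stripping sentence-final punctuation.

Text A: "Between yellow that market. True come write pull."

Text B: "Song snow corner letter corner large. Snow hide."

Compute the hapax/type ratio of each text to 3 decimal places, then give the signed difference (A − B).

A: hapax=8, V=8, ratio=1.000
B: hapax=4, V=6, ratio=0.667
Difference = 1.000 − 0.667 = 0.333

0.333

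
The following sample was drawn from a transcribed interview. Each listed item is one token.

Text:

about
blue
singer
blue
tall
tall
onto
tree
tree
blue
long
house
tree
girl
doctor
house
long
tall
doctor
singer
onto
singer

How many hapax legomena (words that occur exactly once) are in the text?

Frequencies: blue:3, singer:3, tall:3, tree:3, onto:2, long:2, house:2, doctor:2, about:1, girl:1
Hapax (freq=1): about, girl

2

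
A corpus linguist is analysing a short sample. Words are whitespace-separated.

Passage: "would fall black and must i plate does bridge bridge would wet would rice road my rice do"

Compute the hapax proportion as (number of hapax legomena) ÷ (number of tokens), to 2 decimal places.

Frequencies: would:3, bridge:2, rice:2, fall:1, black:1, and:1, must:1, i:1, plate:1, does:1, wet:1, road:1, my:1, do:1
Hapax count = 11; token count = 18.
Ratio = 11 / 18 = 0.61

0.61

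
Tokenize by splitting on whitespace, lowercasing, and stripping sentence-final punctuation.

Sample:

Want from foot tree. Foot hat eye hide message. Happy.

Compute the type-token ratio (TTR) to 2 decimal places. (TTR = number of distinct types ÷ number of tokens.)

N = 10 tokens, V = 9 types.
TTR = V / N = 9 / 10 = 0.90

0.90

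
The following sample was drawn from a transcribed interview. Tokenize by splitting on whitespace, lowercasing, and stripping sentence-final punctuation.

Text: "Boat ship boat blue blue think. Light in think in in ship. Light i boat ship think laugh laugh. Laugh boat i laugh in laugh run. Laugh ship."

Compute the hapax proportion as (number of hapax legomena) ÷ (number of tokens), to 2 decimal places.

0.04

Frequencies: laugh:6, boat:4, ship:4, in:4, think:3, blue:2, light:2, i:2, run:1
Hapax count = 1; token count = 28.
Ratio = 1 / 28 = 0.04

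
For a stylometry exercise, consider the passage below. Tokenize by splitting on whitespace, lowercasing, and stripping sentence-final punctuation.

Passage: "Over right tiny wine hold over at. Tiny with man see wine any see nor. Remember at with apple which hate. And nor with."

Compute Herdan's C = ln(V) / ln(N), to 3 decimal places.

0.872

N = 24, V = 16.
ln(V) = 2.772589, ln(N) = 3.178054
C = 2.772589 / 3.178054 = 0.872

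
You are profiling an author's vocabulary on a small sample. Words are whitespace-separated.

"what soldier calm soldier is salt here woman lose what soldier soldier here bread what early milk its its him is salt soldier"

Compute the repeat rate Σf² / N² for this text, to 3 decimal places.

Frequencies: soldier:5, what:3, is:2, salt:2, here:2, its:2, calm:1, woman:1, lose:1, bread:1, early:1, milk:1, him:1
Σf² = 57; N² = 529
Repeat rate = 57 / 529 = 0.108

0.108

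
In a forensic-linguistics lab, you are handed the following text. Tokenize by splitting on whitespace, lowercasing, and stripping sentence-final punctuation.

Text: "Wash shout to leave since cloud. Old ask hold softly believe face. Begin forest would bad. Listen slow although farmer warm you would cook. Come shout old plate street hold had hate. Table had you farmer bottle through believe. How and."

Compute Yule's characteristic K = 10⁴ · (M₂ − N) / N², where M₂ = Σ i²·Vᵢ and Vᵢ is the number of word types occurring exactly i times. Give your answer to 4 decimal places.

95.1814

Frequencies: shout:2, old:2, hold:2, believe:2, would:2, farmer:2, you:2, had:2, wash:1, to:1, leave:1, since:1, cloud:1, ask:1, softly:1, face:1, begin:1, forest:1, bad:1, listen:1, … (13 more, each freq 1)
N = 41. Frequency spectrum: V_1=25, V_2=8
M₂ = 1²·25 + 2²·8 = 57
K = 10000 × (57 − 41) / 41² = 95.1814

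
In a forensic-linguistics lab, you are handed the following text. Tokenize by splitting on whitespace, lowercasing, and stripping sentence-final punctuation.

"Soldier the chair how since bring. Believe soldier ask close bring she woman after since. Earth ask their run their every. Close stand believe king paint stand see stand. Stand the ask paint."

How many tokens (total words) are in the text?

33

Tokens: soldier, the, chair, how, since, bring, believe, soldier, ask, close, bring, she, woman, after, since, earth, ask, their, run, their, every, close, stand, believe, king, paint, stand, see, stand, stand, the, ask, paint
N = 33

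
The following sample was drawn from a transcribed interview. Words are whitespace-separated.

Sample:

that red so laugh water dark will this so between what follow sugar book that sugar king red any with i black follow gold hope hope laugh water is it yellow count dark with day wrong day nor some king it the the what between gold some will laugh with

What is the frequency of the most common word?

Frequencies: laugh:3, with:3, that:2, red:2, so:2, water:2, dark:2, will:2, between:2, what:2, follow:2, sugar:2, king:2, gold:2, hope:2, it:2, day:2, some:2, the:2, this:1, … (9 more, each freq 1)
Most common: 'laugh' with frequency 3.

3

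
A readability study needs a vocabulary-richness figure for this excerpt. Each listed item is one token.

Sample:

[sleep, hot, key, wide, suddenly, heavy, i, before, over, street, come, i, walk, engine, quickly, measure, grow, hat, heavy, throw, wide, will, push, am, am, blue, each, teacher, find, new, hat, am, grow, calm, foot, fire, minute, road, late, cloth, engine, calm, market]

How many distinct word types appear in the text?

34

Distinct types: {am, before, blue, calm, cloth, come, each, engine, find, fire, foot, grow, hat, heavy, hot, i, key, late, market, measure, minute, new, over, push, quickly, road, sleep, street, suddenly, teacher, throw, walk, wide, will}
V = 34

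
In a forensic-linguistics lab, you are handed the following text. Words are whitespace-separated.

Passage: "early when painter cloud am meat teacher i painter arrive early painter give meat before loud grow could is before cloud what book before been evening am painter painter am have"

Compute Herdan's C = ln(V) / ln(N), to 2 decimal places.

0.87

N = 31, V = 20.
ln(V) = 2.995732, ln(N) = 3.433987
C = 2.995732 / 3.433987 = 0.87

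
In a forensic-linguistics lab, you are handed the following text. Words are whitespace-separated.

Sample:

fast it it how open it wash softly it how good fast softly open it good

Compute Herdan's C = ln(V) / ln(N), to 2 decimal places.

0.70

N = 16, V = 7.
ln(V) = 1.945910, ln(N) = 2.772589
C = 1.945910 / 2.772589 = 0.70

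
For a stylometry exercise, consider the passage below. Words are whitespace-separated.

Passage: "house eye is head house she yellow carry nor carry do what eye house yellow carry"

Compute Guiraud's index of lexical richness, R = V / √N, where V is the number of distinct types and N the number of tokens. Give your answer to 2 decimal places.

2.50

N = 16, V = 10.
√N = 4.000000
R = 10 / 4.000000 = 2.50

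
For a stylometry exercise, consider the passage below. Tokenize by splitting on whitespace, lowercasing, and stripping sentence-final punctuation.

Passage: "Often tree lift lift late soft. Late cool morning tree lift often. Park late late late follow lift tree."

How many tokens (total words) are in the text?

Tokens: often, tree, lift, lift, late, soft, late, cool, morning, tree, lift, often, park, late, late, late, follow, lift, tree
N = 19

19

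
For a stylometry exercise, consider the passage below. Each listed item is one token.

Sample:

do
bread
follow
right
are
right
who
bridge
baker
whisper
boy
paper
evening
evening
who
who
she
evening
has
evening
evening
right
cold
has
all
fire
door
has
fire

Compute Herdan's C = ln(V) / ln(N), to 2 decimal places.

N = 29, V = 18.
ln(V) = 2.890372, ln(N) = 3.367296
C = 2.890372 / 3.367296 = 0.86

0.86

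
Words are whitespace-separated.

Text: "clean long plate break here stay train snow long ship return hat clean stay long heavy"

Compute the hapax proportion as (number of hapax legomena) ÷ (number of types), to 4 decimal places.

0.7500

Frequencies: long:3, clean:2, stay:2, plate:1, break:1, here:1, train:1, snow:1, ship:1, return:1, hat:1, heavy:1
Hapax count = 9; type count = 12.
Ratio = 9 / 12 = 0.7500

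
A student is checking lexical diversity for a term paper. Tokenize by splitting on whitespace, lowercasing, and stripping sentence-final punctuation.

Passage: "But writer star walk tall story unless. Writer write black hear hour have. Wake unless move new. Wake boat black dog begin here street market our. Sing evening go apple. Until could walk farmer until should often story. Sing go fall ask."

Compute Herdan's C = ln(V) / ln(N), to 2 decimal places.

0.94

N = 42, V = 33.
ln(V) = 3.496508, ln(N) = 3.737670
C = 3.496508 / 3.737670 = 0.94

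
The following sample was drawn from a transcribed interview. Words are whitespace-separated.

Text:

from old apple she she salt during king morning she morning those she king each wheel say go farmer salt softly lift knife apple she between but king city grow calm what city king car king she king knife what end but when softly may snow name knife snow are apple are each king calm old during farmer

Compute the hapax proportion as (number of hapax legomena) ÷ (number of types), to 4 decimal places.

Frequencies: king:7, she:6, apple:3, knife:3, old:2, salt:2, during:2, morning:2, each:2, farmer:2, softly:2, but:2, city:2, calm:2, what:2, snow:2, are:2, from:1, those:1, wheel:1, … (10 more, each freq 1)
Hapax count = 13; type count = 30.
Ratio = 13 / 30 = 0.4333

0.4333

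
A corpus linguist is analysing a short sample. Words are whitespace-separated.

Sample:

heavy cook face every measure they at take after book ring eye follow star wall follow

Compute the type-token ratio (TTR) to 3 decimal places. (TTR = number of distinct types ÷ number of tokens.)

0.938

N = 16 tokens, V = 15 types.
TTR = V / N = 15 / 16 = 0.938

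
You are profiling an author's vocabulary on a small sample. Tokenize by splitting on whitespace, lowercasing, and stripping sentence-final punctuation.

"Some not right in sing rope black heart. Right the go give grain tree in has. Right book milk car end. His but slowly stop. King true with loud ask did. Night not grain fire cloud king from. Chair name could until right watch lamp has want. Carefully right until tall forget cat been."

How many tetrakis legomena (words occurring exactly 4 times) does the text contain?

0

Frequencies: right:5, not:2, in:2, grain:2, has:2, king:2, until:2, some:1, sing:1, rope:1, black:1, heart:1, the:1, go:1, give:1, tree:1, book:1, milk:1, car:1, end:1, … (24 more, each freq 1)
Words with frequency 4: (none)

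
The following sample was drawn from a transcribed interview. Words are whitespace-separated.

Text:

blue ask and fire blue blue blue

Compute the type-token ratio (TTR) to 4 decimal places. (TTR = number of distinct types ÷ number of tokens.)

0.5714

N = 7 tokens, V = 4 types.
TTR = V / N = 4 / 7 = 0.5714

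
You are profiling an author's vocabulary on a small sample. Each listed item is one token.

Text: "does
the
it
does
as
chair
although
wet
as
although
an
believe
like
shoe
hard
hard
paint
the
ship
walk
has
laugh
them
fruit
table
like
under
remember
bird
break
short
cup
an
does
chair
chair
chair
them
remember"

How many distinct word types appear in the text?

Distinct types: {although, an, as, believe, bird, break, chair, cup, does, fruit, hard, has, it, laugh, like, paint, remember, ship, shoe, short, table, the, them, under, walk, wet}
V = 26

26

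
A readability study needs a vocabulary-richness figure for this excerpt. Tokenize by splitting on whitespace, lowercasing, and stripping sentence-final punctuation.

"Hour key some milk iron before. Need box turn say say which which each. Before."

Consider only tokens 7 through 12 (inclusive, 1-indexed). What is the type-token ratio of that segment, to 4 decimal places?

Segment tokens 7–12: need, box, turn, say, say, which
Segment N = 6, segment V = 5.
TTR = 5 / 6 = 0.8333

0.8333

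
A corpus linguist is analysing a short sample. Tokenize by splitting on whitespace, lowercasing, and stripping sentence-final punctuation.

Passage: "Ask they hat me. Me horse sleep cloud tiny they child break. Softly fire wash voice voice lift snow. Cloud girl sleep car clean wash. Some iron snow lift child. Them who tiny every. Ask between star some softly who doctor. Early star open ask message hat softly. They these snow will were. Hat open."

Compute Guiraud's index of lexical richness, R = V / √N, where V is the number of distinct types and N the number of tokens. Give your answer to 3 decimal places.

N = 55, V = 33.
√N = 7.416198
R = 33 / 7.416198 = 4.450

4.450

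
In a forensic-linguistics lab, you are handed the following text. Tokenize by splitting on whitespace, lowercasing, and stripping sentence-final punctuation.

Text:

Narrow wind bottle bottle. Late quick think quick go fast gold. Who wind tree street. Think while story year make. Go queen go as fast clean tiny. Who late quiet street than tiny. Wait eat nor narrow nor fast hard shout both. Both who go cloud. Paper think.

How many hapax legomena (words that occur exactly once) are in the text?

Frequencies: go:4, think:3, fast:3, who:3, narrow:2, wind:2, bottle:2, late:2, quick:2, street:2, tiny:2, nor:2, both:2, gold:1, tree:1, while:1, story:1, year:1, make:1, queen:1, … (10 more, each freq 1)
Hapax (freq=1): as, clean, cloud, eat, gold, hard, make, paper, queen, quiet, shout, story, than, tree, wait, while, year

17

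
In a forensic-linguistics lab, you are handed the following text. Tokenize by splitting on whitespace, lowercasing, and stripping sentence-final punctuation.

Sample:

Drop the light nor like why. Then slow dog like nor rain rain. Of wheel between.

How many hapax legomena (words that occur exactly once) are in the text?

Frequencies: nor:2, like:2, rain:2, drop:1, the:1, light:1, why:1, then:1, slow:1, dog:1, of:1, wheel:1, between:1
Hapax (freq=1): between, dog, drop, light, of, slow, the, then, wheel, why

10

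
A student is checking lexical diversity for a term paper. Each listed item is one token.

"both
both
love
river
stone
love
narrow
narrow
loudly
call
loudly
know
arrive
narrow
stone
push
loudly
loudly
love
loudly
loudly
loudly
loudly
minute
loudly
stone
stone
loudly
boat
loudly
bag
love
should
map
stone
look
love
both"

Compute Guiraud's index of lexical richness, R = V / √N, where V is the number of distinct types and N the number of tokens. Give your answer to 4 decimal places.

2.5955

N = 38, V = 16.
√N = 6.164414
R = 16 / 6.164414 = 2.5955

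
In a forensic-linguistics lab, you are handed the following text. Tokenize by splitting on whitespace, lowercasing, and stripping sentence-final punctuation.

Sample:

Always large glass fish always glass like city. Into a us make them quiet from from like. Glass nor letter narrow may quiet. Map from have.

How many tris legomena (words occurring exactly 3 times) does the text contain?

Frequencies: glass:3, from:3, always:2, like:2, quiet:2, large:1, fish:1, city:1, into:1, a:1, us:1, make:1, them:1, nor:1, letter:1, narrow:1, may:1, map:1, have:1
Words with frequency 3: from, glass

2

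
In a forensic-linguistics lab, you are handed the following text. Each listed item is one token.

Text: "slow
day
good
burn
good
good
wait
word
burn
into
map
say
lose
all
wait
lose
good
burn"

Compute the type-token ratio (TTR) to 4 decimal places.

0.6111

N = 18 tokens, V = 11 types.
TTR = V / N = 11 / 18 = 0.6111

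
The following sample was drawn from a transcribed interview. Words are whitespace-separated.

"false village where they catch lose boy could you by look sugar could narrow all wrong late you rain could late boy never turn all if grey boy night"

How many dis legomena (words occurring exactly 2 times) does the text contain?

Frequencies: boy:3, could:3, you:2, all:2, late:2, false:1, village:1, where:1, they:1, catch:1, lose:1, by:1, look:1, sugar:1, narrow:1, wrong:1, rain:1, never:1, turn:1, if:1, … (2 more, each freq 1)
Words with frequency 2: all, late, you

3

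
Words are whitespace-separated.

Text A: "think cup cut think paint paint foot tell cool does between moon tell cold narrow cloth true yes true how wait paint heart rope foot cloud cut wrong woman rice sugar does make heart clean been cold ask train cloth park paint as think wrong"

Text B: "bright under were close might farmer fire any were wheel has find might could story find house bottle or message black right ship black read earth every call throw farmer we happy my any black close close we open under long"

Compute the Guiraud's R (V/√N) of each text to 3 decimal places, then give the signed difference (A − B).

-0.064

A: V=31, N=45, R=4.621
B: V=30, N=41, R=4.685
Difference = 4.621 − 4.685 = -0.064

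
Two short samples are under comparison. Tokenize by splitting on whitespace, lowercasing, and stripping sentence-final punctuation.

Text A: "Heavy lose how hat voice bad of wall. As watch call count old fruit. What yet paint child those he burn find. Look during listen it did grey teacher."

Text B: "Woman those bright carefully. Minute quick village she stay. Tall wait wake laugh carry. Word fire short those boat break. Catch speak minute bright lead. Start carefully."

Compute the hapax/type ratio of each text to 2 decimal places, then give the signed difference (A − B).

A: hapax=29, V=29, ratio=1.00
B: hapax=19, V=23, ratio=0.83
Difference = 1.00 − 0.83 = 0.17

0.17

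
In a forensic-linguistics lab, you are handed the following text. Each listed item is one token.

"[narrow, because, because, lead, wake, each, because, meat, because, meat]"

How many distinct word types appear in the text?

6

Distinct types: {because, each, lead, meat, narrow, wake}
V = 6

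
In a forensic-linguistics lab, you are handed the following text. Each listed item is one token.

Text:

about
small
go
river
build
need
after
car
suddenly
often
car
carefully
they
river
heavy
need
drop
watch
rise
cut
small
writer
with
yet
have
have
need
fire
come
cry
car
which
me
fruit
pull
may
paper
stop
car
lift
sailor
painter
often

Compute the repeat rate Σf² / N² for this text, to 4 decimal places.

0.0373

Frequencies: car:4, need:3, small:2, river:2, often:2, have:2, about:1, go:1, build:1, after:1, suddenly:1, carefully:1, they:1, heavy:1, drop:1, watch:1, rise:1, cut:1, writer:1, with:1, … (14 more, each freq 1)
Σf² = 69; N² = 1849
Repeat rate = 69 / 1849 = 0.0373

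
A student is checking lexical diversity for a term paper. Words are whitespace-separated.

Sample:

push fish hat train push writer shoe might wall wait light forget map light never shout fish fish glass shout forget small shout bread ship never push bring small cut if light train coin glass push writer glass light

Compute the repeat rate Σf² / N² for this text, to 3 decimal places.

0.060

Frequencies: push:4, light:4, fish:3, shout:3, glass:3, train:2, writer:2, forget:2, never:2, small:2, hat:1, shoe:1, might:1, wall:1, wait:1, map:1, bread:1, ship:1, bring:1, cut:1, … (2 more, each freq 1)
Σf² = 91; N² = 1521
Repeat rate = 91 / 1521 = 0.060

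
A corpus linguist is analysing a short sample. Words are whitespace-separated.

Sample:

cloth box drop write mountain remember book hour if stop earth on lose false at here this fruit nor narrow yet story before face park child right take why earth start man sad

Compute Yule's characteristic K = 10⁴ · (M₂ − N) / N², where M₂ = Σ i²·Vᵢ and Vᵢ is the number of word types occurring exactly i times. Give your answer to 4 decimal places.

18.3655

Frequencies: earth:2, cloth:1, box:1, drop:1, write:1, mountain:1, remember:1, book:1, hour:1, if:1, stop:1, on:1, lose:1, false:1, at:1, here:1, this:1, fruit:1, nor:1, narrow:1, … (12 more, each freq 1)
N = 33. Frequency spectrum: V_1=31, V_2=1
M₂ = 1²·31 + 2²·1 = 35
K = 10000 × (35 − 33) / 33² = 18.3655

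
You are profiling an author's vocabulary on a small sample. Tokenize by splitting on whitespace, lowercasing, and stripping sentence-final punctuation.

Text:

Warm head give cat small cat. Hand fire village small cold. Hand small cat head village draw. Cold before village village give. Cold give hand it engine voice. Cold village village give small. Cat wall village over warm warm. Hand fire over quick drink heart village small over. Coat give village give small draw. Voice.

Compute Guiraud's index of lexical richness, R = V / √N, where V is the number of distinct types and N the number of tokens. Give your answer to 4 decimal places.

2.6968

N = 55, V = 20.
√N = 7.416198
R = 20 / 7.416198 = 2.6968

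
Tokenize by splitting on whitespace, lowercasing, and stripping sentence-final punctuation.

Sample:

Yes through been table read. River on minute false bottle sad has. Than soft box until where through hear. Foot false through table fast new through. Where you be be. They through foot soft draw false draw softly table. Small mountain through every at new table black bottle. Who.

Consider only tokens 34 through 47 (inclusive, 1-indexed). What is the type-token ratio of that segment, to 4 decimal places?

Segment tokens 34–47: soft, draw, false, draw, softly, table, small, mountain, through, every, at, new, table, black
Segment N = 14, segment V = 12.
TTR = 12 / 14 = 0.8571

0.8571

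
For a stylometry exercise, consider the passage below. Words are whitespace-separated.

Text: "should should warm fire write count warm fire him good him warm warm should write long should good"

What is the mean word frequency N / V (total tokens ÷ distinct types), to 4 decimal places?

2.2500

N = 18 tokens, V = 8 types.
Mean frequency = N / V = 18 / 8 = 2.2500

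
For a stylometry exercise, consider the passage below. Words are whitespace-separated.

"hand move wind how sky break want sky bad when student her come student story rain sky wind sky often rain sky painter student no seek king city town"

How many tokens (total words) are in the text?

29

Tokens: hand, move, wind, how, sky, break, want, sky, bad, when, student, her, come, student, story, rain, sky, wind, sky, often, rain, sky, painter, student, no, seek, king, city, town
N = 29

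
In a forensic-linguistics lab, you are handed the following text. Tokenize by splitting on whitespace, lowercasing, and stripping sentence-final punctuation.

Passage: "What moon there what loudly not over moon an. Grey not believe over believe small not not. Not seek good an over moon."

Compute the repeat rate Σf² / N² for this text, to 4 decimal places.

Frequencies: not:5, moon:3, over:3, what:2, an:2, believe:2, there:1, loudly:1, grey:1, small:1, seek:1, good:1
Σf² = 61; N² = 529
Repeat rate = 61 / 529 = 0.1153

0.1153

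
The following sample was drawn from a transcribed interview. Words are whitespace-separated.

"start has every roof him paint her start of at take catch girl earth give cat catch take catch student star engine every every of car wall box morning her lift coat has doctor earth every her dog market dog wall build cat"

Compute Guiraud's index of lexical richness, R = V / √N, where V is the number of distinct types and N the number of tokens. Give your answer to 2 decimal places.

4.27

N = 43, V = 28.
√N = 6.557439
R = 28 / 6.557439 = 4.27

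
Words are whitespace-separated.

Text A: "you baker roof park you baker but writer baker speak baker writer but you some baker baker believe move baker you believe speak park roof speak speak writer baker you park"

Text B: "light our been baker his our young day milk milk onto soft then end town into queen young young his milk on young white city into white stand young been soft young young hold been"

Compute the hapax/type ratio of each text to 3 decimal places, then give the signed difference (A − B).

A: hapax=2, V=10, ratio=0.200
B: hapax=12, V=20, ratio=0.600
Difference = 0.200 − 0.600 = -0.400

-0.400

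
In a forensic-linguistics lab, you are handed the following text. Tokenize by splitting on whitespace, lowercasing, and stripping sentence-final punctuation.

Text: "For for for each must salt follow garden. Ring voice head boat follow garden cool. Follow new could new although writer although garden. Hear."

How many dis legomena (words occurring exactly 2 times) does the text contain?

Frequencies: for:3, follow:3, garden:3, new:2, although:2, each:1, must:1, salt:1, ring:1, voice:1, head:1, boat:1, cool:1, could:1, writer:1, hear:1
Words with frequency 2: although, new

2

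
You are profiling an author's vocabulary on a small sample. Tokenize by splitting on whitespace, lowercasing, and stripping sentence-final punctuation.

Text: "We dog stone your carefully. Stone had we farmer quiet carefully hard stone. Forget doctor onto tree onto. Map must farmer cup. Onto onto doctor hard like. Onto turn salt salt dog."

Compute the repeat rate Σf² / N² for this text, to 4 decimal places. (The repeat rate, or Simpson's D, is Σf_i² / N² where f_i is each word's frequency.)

Frequencies: onto:5, stone:3, we:2, dog:2, carefully:2, farmer:2, hard:2, doctor:2, salt:2, your:1, had:1, quiet:1, forget:1, tree:1, map:1, must:1, cup:1, like:1, turn:1
Σf² = 72; N² = 1024
Repeat rate = 72 / 1024 = 0.0703

0.0703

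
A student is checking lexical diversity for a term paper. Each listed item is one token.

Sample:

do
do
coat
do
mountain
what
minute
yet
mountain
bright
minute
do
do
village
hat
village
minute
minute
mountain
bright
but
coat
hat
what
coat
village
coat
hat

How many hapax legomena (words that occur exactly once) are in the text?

2

Frequencies: do:5, coat:4, minute:4, mountain:3, village:3, hat:3, what:2, bright:2, yet:1, but:1
Hapax (freq=1): but, yet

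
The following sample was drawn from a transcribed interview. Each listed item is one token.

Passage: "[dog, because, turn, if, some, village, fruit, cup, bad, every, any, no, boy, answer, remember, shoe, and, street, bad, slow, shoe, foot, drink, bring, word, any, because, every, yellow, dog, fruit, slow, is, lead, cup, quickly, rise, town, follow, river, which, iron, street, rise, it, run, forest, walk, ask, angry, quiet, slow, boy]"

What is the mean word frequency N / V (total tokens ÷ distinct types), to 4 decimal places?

N = 53 tokens, V = 40 types.
Mean frequency = N / V = 53 / 40 = 1.3250

1.3250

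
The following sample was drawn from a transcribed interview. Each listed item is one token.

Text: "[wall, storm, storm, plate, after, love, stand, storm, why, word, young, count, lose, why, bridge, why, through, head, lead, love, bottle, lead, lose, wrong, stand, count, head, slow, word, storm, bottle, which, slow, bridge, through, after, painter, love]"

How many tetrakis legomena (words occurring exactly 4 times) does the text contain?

Frequencies: storm:4, love:3, why:3, after:2, stand:2, word:2, count:2, lose:2, bridge:2, through:2, head:2, lead:2, bottle:2, slow:2, wall:1, plate:1, young:1, wrong:1, which:1, painter:1
Words with frequency 4: storm

1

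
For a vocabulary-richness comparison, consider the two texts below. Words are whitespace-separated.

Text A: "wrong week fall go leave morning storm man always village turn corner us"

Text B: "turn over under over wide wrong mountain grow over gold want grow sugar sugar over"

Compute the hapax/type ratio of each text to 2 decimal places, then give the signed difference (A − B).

A: hapax=13, V=13, ratio=1.00
B: hapax=7, V=10, ratio=0.70
Difference = 1.00 − 0.70 = 0.30

0.30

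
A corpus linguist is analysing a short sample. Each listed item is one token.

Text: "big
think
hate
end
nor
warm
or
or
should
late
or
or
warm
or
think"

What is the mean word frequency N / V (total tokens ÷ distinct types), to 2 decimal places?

N = 15 tokens, V = 9 types.
Mean frequency = N / V = 15 / 9 = 1.67

1.67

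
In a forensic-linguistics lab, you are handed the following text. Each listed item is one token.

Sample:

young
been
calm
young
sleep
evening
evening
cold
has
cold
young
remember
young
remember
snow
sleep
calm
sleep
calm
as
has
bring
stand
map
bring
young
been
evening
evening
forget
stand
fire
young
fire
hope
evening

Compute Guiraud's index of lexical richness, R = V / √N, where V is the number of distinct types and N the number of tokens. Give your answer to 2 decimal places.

N = 36, V = 16.
√N = 6.000000
R = 16 / 6.000000 = 2.67

2.67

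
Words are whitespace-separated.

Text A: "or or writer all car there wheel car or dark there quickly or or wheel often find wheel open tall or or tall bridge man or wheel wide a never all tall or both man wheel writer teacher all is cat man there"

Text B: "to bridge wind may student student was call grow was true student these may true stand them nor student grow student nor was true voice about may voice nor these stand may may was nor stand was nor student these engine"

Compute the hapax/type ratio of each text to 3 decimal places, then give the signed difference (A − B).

A: hapax=13, V=21, ratio=0.619
B: hapax=7, V=16, ratio=0.438
Difference = 0.619 − 0.438 = 0.181

0.181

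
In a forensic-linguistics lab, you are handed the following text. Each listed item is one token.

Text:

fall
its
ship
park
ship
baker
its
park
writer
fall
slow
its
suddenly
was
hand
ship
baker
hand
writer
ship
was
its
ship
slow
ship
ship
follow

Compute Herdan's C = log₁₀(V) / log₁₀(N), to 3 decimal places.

N = 27, V = 11.
log₁₀(V) = 1.041393, log₁₀(N) = 1.431364
C = 1.041393 / 1.431364 = 0.728

0.728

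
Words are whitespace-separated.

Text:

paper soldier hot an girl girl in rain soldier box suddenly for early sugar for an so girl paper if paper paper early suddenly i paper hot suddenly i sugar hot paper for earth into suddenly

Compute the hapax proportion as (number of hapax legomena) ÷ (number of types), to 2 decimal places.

0.41

Frequencies: paper:6, suddenly:4, hot:3, girl:3, for:3, soldier:2, an:2, early:2, sugar:2, i:2, in:1, rain:1, box:1, so:1, if:1, earth:1, into:1
Hapax count = 7; type count = 17.
Ratio = 7 / 17 = 0.41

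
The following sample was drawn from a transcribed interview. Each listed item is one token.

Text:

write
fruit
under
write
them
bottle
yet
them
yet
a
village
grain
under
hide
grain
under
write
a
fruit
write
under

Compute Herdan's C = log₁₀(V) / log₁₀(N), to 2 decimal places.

0.76

N = 21, V = 10.
log₁₀(V) = 1.000000, log₁₀(N) = 1.322219
C = 1.000000 / 1.322219 = 0.76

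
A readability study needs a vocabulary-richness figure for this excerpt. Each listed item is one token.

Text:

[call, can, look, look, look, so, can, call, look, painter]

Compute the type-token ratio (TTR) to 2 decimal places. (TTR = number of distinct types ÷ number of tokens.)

0.50

N = 10 tokens, V = 5 types.
TTR = V / N = 5 / 10 = 0.50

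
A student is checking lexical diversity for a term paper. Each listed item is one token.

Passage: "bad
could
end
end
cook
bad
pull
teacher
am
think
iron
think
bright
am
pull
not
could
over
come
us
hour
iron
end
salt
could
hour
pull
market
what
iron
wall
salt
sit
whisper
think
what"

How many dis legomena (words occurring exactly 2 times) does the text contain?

Frequencies: could:3, end:3, pull:3, think:3, iron:3, bad:2, am:2, hour:2, salt:2, what:2, cook:1, teacher:1, bright:1, not:1, over:1, come:1, us:1, market:1, wall:1, sit:1, … (1 more, each freq 1)
Words with frequency 2: am, bad, hour, salt, what

5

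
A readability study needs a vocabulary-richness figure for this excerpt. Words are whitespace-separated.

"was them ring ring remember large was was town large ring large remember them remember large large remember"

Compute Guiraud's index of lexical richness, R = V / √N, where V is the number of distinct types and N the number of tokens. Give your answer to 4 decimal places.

1.4142

N = 18, V = 6.
√N = 4.242641
R = 6 / 4.242641 = 1.4142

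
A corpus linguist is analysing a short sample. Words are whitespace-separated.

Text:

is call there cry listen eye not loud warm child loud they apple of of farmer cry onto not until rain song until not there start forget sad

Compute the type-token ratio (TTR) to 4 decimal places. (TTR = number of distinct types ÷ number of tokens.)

0.7500

N = 28 tokens, V = 21 types.
TTR = V / N = 21 / 28 = 0.7500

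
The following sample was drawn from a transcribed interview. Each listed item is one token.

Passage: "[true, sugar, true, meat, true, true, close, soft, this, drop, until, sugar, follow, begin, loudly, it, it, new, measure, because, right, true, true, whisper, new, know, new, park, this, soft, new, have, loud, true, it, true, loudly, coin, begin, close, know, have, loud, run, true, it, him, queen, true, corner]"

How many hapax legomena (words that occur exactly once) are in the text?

Frequencies: true:10, it:4, new:4, sugar:2, close:2, soft:2, this:2, begin:2, loudly:2, know:2, have:2, loud:2, meat:1, drop:1, until:1, follow:1, measure:1, because:1, right:1, whisper:1, … (6 more, each freq 1)
Hapax (freq=1): because, coin, corner, drop, follow, him, measure, meat, park, queen, right, run, until, whisper

14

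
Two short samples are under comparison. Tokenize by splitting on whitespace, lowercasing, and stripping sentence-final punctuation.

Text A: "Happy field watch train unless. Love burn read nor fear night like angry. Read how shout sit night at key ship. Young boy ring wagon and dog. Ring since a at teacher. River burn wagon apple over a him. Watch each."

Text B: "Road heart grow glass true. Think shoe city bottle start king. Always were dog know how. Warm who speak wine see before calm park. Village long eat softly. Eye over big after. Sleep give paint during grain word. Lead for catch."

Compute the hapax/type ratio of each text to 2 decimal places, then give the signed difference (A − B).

A: hapax=25, V=33, ratio=0.76
B: hapax=41, V=41, ratio=1.00
Difference = 0.76 − 1.00 = -0.24

-0.24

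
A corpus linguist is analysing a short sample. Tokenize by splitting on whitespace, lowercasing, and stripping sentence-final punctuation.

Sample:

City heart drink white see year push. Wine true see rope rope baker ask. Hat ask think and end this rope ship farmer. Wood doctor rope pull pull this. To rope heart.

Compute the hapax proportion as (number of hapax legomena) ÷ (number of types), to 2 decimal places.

Frequencies: rope:5, heart:2, see:2, ask:2, this:2, pull:2, city:1, drink:1, white:1, year:1, push:1, wine:1, true:1, baker:1, hat:1, think:1, and:1, end:1, ship:1, farmer:1, … (3 more, each freq 1)
Hapax count = 17; type count = 23.
Ratio = 17 / 23 = 0.74

0.74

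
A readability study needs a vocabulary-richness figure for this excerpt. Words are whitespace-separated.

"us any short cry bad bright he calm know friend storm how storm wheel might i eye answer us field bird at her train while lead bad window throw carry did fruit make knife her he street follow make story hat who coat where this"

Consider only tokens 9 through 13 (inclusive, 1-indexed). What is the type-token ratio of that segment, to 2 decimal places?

Segment tokens 9–13: know, friend, storm, how, storm
Segment N = 5, segment V = 4.
TTR = 4 / 5 = 0.80

0.80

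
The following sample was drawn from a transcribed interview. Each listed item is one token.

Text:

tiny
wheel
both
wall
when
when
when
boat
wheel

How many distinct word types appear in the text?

6

Distinct types: {boat, both, tiny, wall, wheel, when}
V = 6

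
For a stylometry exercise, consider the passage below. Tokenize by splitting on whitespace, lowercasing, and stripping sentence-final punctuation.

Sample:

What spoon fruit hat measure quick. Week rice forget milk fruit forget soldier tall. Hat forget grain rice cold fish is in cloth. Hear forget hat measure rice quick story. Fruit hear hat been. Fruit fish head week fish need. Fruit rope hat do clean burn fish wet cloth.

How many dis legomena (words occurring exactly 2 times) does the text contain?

5

Frequencies: fruit:5, hat:5, forget:4, fish:4, rice:3, measure:2, quick:2, week:2, cloth:2, hear:2, what:1, spoon:1, milk:1, soldier:1, tall:1, grain:1, cold:1, is:1, in:1, story:1, … (8 more, each freq 1)
Words with frequency 2: cloth, hear, measure, quick, week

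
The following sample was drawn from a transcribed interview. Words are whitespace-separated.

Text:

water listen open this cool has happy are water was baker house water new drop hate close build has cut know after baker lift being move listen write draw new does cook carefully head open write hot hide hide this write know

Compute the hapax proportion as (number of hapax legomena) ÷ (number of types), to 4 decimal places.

0.6667

Frequencies: water:3, write:3, listen:2, open:2, this:2, has:2, baker:2, new:2, know:2, hide:2, cool:1, happy:1, are:1, was:1, house:1, drop:1, hate:1, close:1, build:1, cut:1, … (10 more, each freq 1)
Hapax count = 20; type count = 30.
Ratio = 20 / 30 = 0.6667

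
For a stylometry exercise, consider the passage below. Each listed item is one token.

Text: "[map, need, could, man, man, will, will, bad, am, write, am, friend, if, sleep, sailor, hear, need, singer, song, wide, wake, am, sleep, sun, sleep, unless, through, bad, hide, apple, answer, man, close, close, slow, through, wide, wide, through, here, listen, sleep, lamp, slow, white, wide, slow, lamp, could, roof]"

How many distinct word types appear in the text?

Distinct types: {am, answer, apple, bad, close, could, friend, hear, here, hide, if, lamp, listen, man, map, need, roof, sailor, singer, sleep, slow, song, sun, through, unless, wake, white, wide, will, write}
V = 30

30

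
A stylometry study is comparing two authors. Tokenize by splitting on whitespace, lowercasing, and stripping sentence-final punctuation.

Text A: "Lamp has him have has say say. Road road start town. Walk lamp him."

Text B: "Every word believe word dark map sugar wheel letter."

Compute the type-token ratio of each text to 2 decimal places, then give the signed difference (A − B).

TTR(A) = 9/14 = 0.64
TTR(B) = 8/9 = 0.89
Difference = 0.64 − 0.89 = -0.25

-0.25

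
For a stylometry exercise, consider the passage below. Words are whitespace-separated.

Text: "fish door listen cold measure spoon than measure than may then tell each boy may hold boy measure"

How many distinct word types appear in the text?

Distinct types: {boy, cold, door, each, fish, hold, listen, may, measure, spoon, tell, than, then}
V = 13

13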